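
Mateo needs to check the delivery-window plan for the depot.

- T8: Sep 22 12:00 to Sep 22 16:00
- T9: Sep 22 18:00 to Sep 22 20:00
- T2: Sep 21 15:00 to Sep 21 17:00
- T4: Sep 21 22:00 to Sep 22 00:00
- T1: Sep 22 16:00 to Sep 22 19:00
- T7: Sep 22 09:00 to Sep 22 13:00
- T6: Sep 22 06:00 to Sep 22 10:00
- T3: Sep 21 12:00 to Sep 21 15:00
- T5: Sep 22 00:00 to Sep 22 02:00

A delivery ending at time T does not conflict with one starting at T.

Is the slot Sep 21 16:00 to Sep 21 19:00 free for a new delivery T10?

No — it overlaps T2

T3: ends Sep 21 15:00 at or before T10 starts Sep 21 16:00 → clear.
T2: starts Sep 21 15:00 before T10 ends Sep 21 19:00, and ends Sep 21 17:00 after T10 starts Sep 21 16:00 → overlap.
T4: starts Sep 21 22:00 at or after T10 ends Sep 21 19:00 → clear.
T5: starts Sep 22 00:00 at or after T10 ends Sep 21 19:00 → clear.
T6: starts Sep 22 06:00 at or after T10 ends Sep 21 19:00 → clear.
T7: starts Sep 22 09:00 at or after T10 ends Sep 21 19:00 → clear.
T8: starts Sep 22 12:00 at or after T10 ends Sep 21 19:00 → clear.
T1: starts Sep 22 16:00 at or after T10 ends Sep 21 19:00 → clear.
T9: starts Sep 22 18:00 at or after T10 ends Sep 21 19:00 → clear.
T10 overlaps T2.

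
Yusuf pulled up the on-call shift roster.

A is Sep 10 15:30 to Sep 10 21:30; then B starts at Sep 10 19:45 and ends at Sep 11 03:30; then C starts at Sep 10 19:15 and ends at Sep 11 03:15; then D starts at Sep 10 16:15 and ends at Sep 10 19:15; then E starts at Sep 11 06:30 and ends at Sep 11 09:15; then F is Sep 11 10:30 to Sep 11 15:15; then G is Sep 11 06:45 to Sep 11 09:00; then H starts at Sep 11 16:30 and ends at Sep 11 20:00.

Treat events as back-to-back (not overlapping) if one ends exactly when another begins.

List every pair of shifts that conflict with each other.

A & B, A & C, A & D, B & C, E & G

Sorted by start: A, D, C, B, E, G, F, H.
D starts before A ends → A and D overlap.
C starts before A ends → A and C overlap.
B starts before A ends → A and B overlap.
E starts after A ends, so A has no further overlaps.
C starts exactly when D ends (back-to-back, no overlap), so D has no further overlaps.
B starts before C ends → C and B overlap.
E starts after C ends, so C has no further overlaps.
E starts after B ends, so B has no further overlaps.
G starts before E ends → E and G overlap.
F starts after E ends, so E has no further overlaps.
F starts after G ends, so G has no further overlaps.
H starts after F ends.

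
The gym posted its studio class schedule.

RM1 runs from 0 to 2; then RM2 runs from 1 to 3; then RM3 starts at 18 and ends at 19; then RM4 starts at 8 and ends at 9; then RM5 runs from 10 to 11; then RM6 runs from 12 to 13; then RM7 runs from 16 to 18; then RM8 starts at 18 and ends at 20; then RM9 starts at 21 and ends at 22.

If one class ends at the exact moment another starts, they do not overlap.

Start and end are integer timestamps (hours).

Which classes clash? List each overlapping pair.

RM1 & RM2, RM3 & RM8

Sorted by start: RM1, RM2, RM4, RM5, RM6, RM7, RM3, RM8, RM9.
RM2 starts before RM1 ends → RM1 and RM2 overlap.
RM4 starts after RM1 ends, so RM1 has no further overlaps.
RM4 starts after RM2 ends, so RM2 has no further overlaps.
RM5 starts after RM4 ends, so RM4 has no further overlaps.
RM6 starts after RM5 ends, so RM5 has no further overlaps.
RM7 starts after RM6 ends, so RM6 has no further overlaps.
RM3 starts exactly when RM7 ends (back-to-back, no overlap), so RM7 has no further overlaps.
RM8 starts before RM3 ends → RM3 and RM8 overlap.
RM9 starts after RM3 ends.
RM9 starts after RM8 ends.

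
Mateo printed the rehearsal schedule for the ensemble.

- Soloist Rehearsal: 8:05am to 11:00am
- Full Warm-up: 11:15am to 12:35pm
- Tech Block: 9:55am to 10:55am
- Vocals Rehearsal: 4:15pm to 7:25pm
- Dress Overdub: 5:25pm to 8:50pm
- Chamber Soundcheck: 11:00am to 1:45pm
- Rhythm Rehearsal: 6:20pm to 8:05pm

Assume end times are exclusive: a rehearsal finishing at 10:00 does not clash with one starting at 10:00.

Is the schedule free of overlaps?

No

Sorted by start: Soloist Rehearsal, Tech Block, Chamber Soundcheck, Full Warm-up, Vocals Rehearsal, Dress Overdub, Rhythm Rehearsal.
Tech Block starts before Soloist Rehearsal ends → Soloist Rehearsal and Tech Block overlap.
That's a conflict, so the schedule is not conflict-free.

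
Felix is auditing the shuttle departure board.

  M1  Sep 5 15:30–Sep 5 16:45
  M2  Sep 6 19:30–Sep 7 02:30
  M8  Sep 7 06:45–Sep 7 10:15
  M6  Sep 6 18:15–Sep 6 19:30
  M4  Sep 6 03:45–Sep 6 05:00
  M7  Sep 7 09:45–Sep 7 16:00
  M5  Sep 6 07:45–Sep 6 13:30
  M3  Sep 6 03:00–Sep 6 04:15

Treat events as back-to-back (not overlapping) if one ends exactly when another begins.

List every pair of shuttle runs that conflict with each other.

M3 & M4, M7 & M8

Check each pair: they overlap iff neither finishes before the other starts.
Sorted by start: M1, M3, M4, M5, M6, M2, M8, M7.
M3 starts after M1 ends, so M1 has no further overlaps.
M4 starts before M3 ends → M3 and M4 overlap.
M5 starts after M3 ends, so M3 has no further overlaps.
M5 starts after M4 ends, so M4 has no further overlaps.
M6 starts after M5 ends, so M5 has no further overlaps.
M2 starts exactly when M6 ends (back-to-back, no overlap), so M6 has no further overlaps.
M8 starts after M2 ends, so M2 has no further overlaps.
M7 starts before M8 ends → M8 and M7 overlap.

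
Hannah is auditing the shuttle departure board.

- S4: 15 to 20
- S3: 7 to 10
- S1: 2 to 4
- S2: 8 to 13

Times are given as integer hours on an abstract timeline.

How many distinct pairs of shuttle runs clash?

Check each pair: they overlap iff neither finishes before the other starts.
Sorted by start: S1, S3, S2, S4.
S3 starts after S1 ends, so nothing later overlaps S1 either.
S2 starts before S3 ends → S3 and S2 overlap.
S4 starts after S3 ends.
S4 starts after S2 ends.
Overlapping pairs: S2 & S3 — 1 in total.

1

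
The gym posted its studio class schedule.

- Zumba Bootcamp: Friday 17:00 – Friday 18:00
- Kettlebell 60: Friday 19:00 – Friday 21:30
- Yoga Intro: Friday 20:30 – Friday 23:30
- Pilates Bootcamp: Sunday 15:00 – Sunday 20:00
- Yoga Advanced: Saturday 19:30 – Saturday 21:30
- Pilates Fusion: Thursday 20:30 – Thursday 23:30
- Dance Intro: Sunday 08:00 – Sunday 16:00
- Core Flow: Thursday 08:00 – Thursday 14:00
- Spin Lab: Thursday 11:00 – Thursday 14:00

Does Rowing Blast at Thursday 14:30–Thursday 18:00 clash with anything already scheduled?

No — it doesn't clash with anything

Core Flow: ends Thursday 14:00 at or before Rowing Blast starts Thursday 14:30 → clear.
Spin Lab: ends Thursday 14:00 at or before Rowing Blast starts Thursday 14:30 → clear.
Pilates Fusion: starts Thursday 20:30 at or after Rowing Blast ends Thursday 18:00 → clear.
Zumba Bootcamp: starts Friday 17:00 at or after Rowing Blast ends Thursday 18:00 → clear.
Kettlebell 60: starts Friday 19:00 at or after Rowing Blast ends Thursday 18:00 → clear.
Yoga Intro: starts Friday 20:30 at or after Rowing Blast ends Thursday 18:00 → clear.
Yoga Advanced: starts Saturday 19:30 at or after Rowing Blast ends Thursday 18:00 → clear.
Dance Intro: starts Sunday 08:00 at or after Rowing Blast ends Thursday 18:00 → clear.
Pilates Bootcamp: starts Sunday 15:00 at or after Rowing Blast ends Thursday 18:00 → clear.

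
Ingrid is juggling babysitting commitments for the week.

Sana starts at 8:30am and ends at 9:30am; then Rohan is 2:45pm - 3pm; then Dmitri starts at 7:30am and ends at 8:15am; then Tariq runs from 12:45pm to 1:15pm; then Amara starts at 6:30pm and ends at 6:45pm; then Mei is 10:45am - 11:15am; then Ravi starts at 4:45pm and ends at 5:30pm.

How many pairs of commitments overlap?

Two intervals overlap when each starts before the other ends.
Sorted by start: Dmitri, Sana, Mei, Tariq, Rohan, Ravi, Amara.
Sana starts after Dmitri ends; Dmitri is clear from here.
Mei starts after Sana ends; Sana is clear from here.
Tariq starts after Mei ends; Mei is clear from here.
Rohan starts after Tariq ends; Tariq is clear from here.
Ravi starts after Rohan ends; Rohan is clear from here.
Amara starts after Ravi ends.
No pair overlaps.

0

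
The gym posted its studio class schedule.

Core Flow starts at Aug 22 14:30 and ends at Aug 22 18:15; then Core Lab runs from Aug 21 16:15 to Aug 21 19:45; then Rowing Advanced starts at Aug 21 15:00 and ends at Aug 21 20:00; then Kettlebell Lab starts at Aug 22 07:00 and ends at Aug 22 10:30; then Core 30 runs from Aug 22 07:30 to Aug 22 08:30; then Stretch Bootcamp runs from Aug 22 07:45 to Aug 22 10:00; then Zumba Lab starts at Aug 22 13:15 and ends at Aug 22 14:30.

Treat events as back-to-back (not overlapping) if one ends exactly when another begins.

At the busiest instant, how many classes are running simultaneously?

Sort all start/end points and keep a running count:
Aug 21 15:00 start Rowing Advanced → 1
Aug 21 16:15 start Core Lab → 2
Aug 21 19:45 end Core Lab → 1
Aug 21 20:00 end Rowing Advanced → 0
Aug 22 07:00 start Kettlebell Lab → 1
Aug 22 07:30 start Core 30 → 2
Aug 22 07:45 start Stretch Bootcamp → 3
Aug 22 08:30 end Core 30 → 2
Aug 22 10:00 end Stretch Bootcamp → 1
Aug 22 10:30 end Kettlebell Lab → 0
Aug 22 13:15 start Zumba Lab → 1
Aug 22 14:30 end Zumba Lab → 0
Aug 22 14:30 start Core Flow → 1
Aug 22 18:15 end Core Flow → 0
Peak is 3, at Aug 22 07:45 (Core 30, Kettlebell Lab, Stretch Bootcamp).

3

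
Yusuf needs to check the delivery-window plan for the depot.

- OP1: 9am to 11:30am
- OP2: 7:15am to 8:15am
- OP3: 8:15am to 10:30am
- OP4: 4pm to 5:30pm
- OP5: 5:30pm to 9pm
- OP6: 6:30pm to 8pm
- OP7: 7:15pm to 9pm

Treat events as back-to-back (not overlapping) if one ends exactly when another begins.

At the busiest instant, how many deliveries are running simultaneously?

Sort all start/end points and keep a running count:
7:15am start OP2 → 1
8:15am end OP2 → 0
8:15am start OP3 → 1
9am start OP1 → 2
10:30am end OP3 → 1
11:30am end OP1 → 0
4pm start OP4 → 1
5:30pm end OP4 → 0
5:30pm start OP5 → 1
6:30pm start OP6 → 2
7:15pm start OP7 → 3
8pm end OP6 → 2
9pm end OP5 → 1
9pm end OP7 → 0
Peak is 3, at 7:15pm (OP5, OP6, OP7).

3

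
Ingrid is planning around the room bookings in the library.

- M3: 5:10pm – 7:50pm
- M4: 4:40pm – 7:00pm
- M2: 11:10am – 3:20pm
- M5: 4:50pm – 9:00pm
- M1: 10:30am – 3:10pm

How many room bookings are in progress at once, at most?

3

Walk through starts and ends in time order (an end at T is processed before a start at T):
10:30am start M1 → 1
11:10am start M2 → 2
3:10pm end M1 → 1
3:20pm end M2 → 0
4:40pm start M4 → 1
4:50pm start M5 → 2
5:10pm start M3 → 3
7:00pm end M4 → 2
7:50pm end M3 → 1
9:00pm end M5 → 0
Peak is 3, at 5:10pm (M3, M4, M5).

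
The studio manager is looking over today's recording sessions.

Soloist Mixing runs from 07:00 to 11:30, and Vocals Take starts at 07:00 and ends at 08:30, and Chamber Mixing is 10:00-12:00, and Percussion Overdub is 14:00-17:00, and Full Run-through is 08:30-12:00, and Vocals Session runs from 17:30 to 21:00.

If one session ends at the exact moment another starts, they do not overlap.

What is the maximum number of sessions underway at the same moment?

3

Sweep the timeline, counting +1 at each start and −1 at each end (ends before starts at a tie):
07:00 start Soloist Mixing → 1
07:00 start Vocals Take → 2
08:30 end Vocals Take → 1
08:30 start Full Run-through → 2
10:00 start Chamber Mixing → 3
11:30 end Soloist Mixing → 2
12:00 end Chamber Mixing → 1
12:00 end Full Run-through → 0
14:00 start Percussion Overdub → 1
17:00 end Percussion Overdub → 0
17:30 start Vocals Session → 1
21:00 end Vocals Session → 0
Peak is 3, at 10:00 (Chamber Mixing, Full Run-through, Soloist Mixing).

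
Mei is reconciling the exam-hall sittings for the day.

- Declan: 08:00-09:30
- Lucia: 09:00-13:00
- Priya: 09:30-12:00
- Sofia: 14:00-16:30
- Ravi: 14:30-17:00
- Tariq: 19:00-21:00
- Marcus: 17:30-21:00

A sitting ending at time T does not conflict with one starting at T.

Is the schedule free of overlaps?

No

Sorted by start: Declan, Lucia, Priya, Sofia, Ravi, Marcus, Tariq.
Lucia starts before Declan ends → Declan and Lucia overlap.
That's a conflict, so the schedule is not conflict-free.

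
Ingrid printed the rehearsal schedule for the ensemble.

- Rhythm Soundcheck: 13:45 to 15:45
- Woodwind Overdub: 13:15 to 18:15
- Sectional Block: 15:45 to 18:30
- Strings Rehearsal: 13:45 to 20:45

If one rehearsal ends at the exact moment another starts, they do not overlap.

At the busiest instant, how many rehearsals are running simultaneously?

3

Walk through starts and ends in time order (an end at T is processed before a start at T):
13:15 start Woodwind Overdub → 1
13:45 start Rhythm Soundcheck → 2
13:45 start Strings Rehearsal → 3
15:45 end Rhythm Soundcheck → 2
15:45 start Sectional Block → 3
18:15 end Woodwind Overdub → 2
18:30 end Sectional Block → 1
20:45 end Strings Rehearsal → 0
Peak is 3, at 13:45 (Rhythm Soundcheck, Strings Rehearsal, Woodwind Overdub).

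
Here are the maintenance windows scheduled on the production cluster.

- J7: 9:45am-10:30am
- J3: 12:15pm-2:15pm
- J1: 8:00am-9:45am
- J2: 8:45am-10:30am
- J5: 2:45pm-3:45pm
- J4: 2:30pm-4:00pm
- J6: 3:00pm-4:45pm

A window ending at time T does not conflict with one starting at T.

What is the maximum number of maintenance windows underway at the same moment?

3

Walk through starts and ends in time order (an end at T is processed before a start at T):
8:00am start J1 → 1
8:45am start J2 → 2
9:45am end J1 → 1
9:45am start J7 → 2
10:30am end J2 → 1
10:30am end J7 → 0
12:15pm start J3 → 1
2:15pm end J3 → 0
2:30pm start J4 → 1
2:45pm start J5 → 2
3:00pm start J6 → 3
3:45pm end J5 → 2
4:00pm end J4 → 1
4:45pm end J6 → 0
Peak is 3, at 3:00pm (J4, J5, J6).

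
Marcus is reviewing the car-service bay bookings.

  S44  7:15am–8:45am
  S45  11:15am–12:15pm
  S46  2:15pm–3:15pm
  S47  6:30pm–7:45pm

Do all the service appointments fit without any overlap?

Two intervals overlap when each starts before the other ends.
Sorted by start: S44, S45, S46, S47.
S45 starts after S44 ends, so S44 has no further overlaps.
S46 starts after S45 ends, so S45 has no further overlaps.
S47 starts after S46 ends.
Every pair is clear; the schedule has no overlaps.

Yes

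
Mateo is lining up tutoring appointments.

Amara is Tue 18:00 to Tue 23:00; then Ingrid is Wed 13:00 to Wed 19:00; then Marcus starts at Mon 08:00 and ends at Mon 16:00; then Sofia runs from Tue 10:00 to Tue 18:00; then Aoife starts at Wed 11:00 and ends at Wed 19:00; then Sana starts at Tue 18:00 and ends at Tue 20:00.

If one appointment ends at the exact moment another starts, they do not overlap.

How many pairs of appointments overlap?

2

Two intervals overlap when each starts before the other ends.
Sorted by start: Marcus, Sofia, Amara, Sana, Aoife, Ingrid.
Sofia starts after Marcus ends — done with Marcus.
Amara starts exactly when Sofia ends (back-to-back, no overlap) — done with Sofia.
Sana starts before Amara ends → Amara and Sana overlap.
Aoife starts after Amara ends — done with Amara.
Aoife starts after Sana ends — done with Sana.
Ingrid starts before Aoife ends → Aoife and Ingrid overlap.
Overlapping pairs: Amara & Sana, Aoife & Ingrid — 2 in total.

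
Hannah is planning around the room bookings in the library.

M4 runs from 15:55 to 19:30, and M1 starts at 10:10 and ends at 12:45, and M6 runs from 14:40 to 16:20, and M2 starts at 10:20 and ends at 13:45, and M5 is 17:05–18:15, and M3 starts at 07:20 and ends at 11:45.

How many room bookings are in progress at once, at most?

Sweep the timeline, counting +1 at each start and −1 at each end (ends before starts at a tie):
07:20 start M3 → 1
10:10 start M1 → 2
10:20 start M2 → 3
11:45 end M3 → 2
12:45 end M1 → 1
13:45 end M2 → 0
14:40 start M6 → 1
15:55 start M4 → 2
16:20 end M6 → 1
17:05 start M5 → 2
18:15 end M5 → 1
19:30 end M4 → 0
Peak is 3, at 10:20 (M1, M2, M3).

3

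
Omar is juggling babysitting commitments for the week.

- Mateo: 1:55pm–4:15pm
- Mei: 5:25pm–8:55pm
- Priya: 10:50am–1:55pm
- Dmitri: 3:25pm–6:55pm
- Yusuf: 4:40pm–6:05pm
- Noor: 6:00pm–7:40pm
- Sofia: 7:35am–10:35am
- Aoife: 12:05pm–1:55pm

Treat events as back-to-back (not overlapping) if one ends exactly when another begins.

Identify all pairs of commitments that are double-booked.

Aoife & Priya, Dmitri & Mateo, Dmitri & Mei, Dmitri & Noor, Dmitri & Yusuf, Mei & Noor, Mei & Yusuf, Noor & Yusuf

Sorted by start: Sofia, Priya, Aoife, Mateo, Dmitri, Yusuf, Mei, Noor.
Priya starts after Sofia ends, so nothing later overlaps Sofia either.
Aoife starts before Priya ends → Priya and Aoife overlap.
Mateo starts exactly when Priya ends (back-to-back, no overlap), so nothing later overlaps Priya either.
Mateo starts exactly when Aoife ends (back-to-back, no overlap), so nothing later overlaps Aoife either.
Dmitri starts before Mateo ends → Mateo and Dmitri overlap.
Yusuf starts after Mateo ends, so nothing later overlaps Mateo either.
Yusuf starts before Dmitri ends → Dmitri and Yusuf overlap.
Mei starts before Dmitri ends → Dmitri and Mei overlap.
Noor starts before Dmitri ends → Dmitri and Noor overlap.
Mei starts before Yusuf ends → Yusuf and Mei overlap.
Noor starts before Yusuf ends → Yusuf and Noor overlap.
Noor starts before Mei ends → Mei and Noor overlap.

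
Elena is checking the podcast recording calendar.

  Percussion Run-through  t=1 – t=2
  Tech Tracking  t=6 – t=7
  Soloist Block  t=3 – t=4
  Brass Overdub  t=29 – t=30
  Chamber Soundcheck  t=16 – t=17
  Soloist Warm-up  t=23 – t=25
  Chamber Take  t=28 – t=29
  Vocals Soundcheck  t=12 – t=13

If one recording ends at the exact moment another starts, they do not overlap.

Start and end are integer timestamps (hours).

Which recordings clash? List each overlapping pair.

Check each pair: they overlap iff neither finishes before the other starts.
Sorted by start: Percussion Run-through, Soloist Block, Tech Tracking, Vocals Soundcheck, Chamber Soundcheck, Soloist Warm-up, Chamber Take, Brass Overdub.
Soloist Block starts after Percussion Run-through ends — done with Percussion Run-through.
Tech Tracking starts after Soloist Block ends — done with Soloist Block.
Vocals Soundcheck starts after Tech Tracking ends — done with Tech Tracking.
Chamber Soundcheck starts after Vocals Soundcheck ends — done with Vocals Soundcheck.
Soloist Warm-up starts after Chamber Soundcheck ends — done with Chamber Soundcheck.
Chamber Take starts after Soloist Warm-up ends — done with Soloist Warm-up.
Brass Overdub starts exactly when Chamber Take ends (back-to-back, no overlap).

no overlapping pairs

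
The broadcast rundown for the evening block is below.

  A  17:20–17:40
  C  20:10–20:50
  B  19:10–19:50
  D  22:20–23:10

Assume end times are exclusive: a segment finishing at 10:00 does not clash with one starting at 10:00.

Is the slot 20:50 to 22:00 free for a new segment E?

Yes — the slot is free

A: ends 17:40 at or before E starts 20:50 → clear.
B: ends 19:50 at or before E starts 20:50 → clear.
C: ends 20:50 at or before E starts 20:50 → clear.
D: starts 22:20 at or after E ends 22:00 → clear.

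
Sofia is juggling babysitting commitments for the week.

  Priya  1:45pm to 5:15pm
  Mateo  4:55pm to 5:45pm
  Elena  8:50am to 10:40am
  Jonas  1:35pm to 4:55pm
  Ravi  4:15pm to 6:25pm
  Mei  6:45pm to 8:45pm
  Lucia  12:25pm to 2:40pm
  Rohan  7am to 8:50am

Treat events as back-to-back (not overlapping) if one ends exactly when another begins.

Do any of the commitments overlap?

Check each pair: they overlap iff neither finishes before the other starts.
Sorted by start: Rohan, Elena, Lucia, Jonas, Priya, Ravi, Mateo, Mei.
Elena starts exactly when Rohan ends (back-to-back, no overlap), so nothing later overlaps Rohan either.
Lucia starts after Elena ends, so nothing later overlaps Elena either.
Jonas starts before Lucia ends → Lucia and Jonas overlap.
That's a conflict, so the schedule is not conflict-free.

Yes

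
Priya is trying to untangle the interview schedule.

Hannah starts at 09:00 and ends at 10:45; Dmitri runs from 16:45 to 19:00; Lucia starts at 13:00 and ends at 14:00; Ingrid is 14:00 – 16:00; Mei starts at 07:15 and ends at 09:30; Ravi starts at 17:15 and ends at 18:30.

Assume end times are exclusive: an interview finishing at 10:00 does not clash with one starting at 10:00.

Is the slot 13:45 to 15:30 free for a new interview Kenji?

No — it overlaps Ingrid, Lucia

Mei: ends 09:30 at or before Kenji starts 13:45 → clear.
Hannah: ends 10:45 at or before Kenji starts 13:45 → clear.
Lucia: starts 13:00 before Kenji ends 15:30, and ends 14:00 after Kenji starts 13:45 → overlap.
Ingrid: starts 14:00 before Kenji ends 15:30, and ends 16:00 after Kenji starts 13:45 → overlap.
Dmitri: starts 16:45 at or after Kenji ends 15:30 → clear.
Ravi: starts 17:15 at or after Kenji ends 15:30 → clear.
Kenji overlaps Lucia, Ingrid.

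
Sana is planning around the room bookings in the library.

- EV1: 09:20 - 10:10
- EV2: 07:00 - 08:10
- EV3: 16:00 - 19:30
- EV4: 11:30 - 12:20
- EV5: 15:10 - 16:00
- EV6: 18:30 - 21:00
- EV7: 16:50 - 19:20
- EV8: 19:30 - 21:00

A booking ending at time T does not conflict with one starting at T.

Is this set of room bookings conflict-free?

No

Sorted by start: EV2, EV1, EV4, EV5, EV3, EV7, EV6, EV8.
EV1 starts after EV2 ends, so EV2 has no further overlaps.
EV4 starts after EV1 ends, so EV1 has no further overlaps.
EV5 starts after EV4 ends, so EV4 has no further overlaps.
EV3 starts exactly when EV5 ends (back-to-back, no overlap), so EV5 has no further overlaps.
EV7 starts before EV3 ends → EV3 and EV7 overlap.
That's a conflict, so the schedule is not conflict-free.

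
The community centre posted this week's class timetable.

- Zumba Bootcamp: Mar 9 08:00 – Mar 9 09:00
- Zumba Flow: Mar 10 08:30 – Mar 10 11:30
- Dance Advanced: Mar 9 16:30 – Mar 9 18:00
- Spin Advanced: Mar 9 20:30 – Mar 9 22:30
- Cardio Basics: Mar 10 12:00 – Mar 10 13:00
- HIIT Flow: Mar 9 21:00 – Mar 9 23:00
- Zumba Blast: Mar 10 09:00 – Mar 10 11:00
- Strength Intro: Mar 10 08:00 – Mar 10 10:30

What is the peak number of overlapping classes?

3

Walk through starts and ends in time order (an end at T is processed before a start at T):
Mar 9 08:00 start Zumba Bootcamp → 1
Mar 9 09:00 end Zumba Bootcamp → 0
Mar 9 16:30 start Dance Advanced → 1
Mar 9 18:00 end Dance Advanced → 0
Mar 9 20:30 start Spin Advanced → 1
Mar 9 21:00 start HIIT Flow → 2
Mar 9 22:30 end Spin Advanced → 1
Mar 9 23:00 end HIIT Flow → 0
Mar 10 08:00 start Strength Intro → 1
Mar 10 08:30 start Zumba Flow → 2
Mar 10 09:00 start Zumba Blast → 3
Mar 10 10:30 end Strength Intro → 2
Mar 10 11:00 end Zumba Blast → 1
Mar 10 11:30 end Zumba Flow → 0
Mar 10 12:00 start Cardio Basics → 1
Mar 10 13:00 end Cardio Basics → 0
Peak is 3, at Mar 10 09:00 (Strength Intro, Zumba Blast, Zumba Flow).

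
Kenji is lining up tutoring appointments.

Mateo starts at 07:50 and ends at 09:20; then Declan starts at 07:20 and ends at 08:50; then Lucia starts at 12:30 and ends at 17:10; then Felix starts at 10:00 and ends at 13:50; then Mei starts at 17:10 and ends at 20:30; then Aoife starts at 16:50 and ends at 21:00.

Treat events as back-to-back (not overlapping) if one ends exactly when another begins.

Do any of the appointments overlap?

Sorted by start: Declan, Mateo, Felix, Lucia, Aoife, Mei.
Mateo starts before Declan ends → Declan and Mateo overlap.
That's a conflict, so the schedule is not conflict-free.

Yes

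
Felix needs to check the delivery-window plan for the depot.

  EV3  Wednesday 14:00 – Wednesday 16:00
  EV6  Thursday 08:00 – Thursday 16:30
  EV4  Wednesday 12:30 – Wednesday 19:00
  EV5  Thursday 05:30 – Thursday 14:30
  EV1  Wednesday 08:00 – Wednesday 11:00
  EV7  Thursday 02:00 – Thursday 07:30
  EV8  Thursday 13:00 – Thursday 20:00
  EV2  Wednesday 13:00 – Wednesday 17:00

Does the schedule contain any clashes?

Yes

Sorted by start: EV1, EV4, EV2, EV3, EV7, EV5, EV6, EV8.
EV4 starts after EV1 ends, so EV1 has no further overlaps.
EV2 starts before EV4 ends → EV4 and EV2 overlap.
That's a conflict, so the schedule is not conflict-free.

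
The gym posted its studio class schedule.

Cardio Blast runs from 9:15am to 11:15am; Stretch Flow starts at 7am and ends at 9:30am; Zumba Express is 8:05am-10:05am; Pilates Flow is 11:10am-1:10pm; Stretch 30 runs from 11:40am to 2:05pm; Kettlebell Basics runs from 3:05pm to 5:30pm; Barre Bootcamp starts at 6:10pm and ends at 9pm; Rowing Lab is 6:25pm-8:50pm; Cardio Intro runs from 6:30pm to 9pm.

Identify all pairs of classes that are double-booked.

Barre Bootcamp & Cardio Intro, Barre Bootcamp & Rowing Lab, Cardio Blast & Pilates Flow, Cardio Blast & Stretch Flow, Cardio Blast & Zumba Express, Cardio Intro & Rowing Lab, Pilates Flow & Stretch 30, Stretch Flow & Zumba Express

Sorted by start: Stretch Flow, Zumba Express, Cardio Blast, Pilates Flow, Stretch 30, Kettlebell Basics, Barre Bootcamp, Rowing Lab, Cardio Intro.
Zumba Express starts before Stretch Flow ends → Stretch Flow and Zumba Express overlap.
Cardio Blast starts before Stretch Flow ends → Stretch Flow and Cardio Blast overlap.
Pilates Flow starts after Stretch Flow ends, so Stretch Flow has no further overlaps.
Cardio Blast starts before Zumba Express ends → Zumba Express and Cardio Blast overlap.
Pilates Flow starts after Zumba Express ends, so Zumba Express has no further overlaps.
Pilates Flow starts before Cardio Blast ends → Cardio Blast and Pilates Flow overlap.
Stretch 30 starts after Cardio Blast ends, so Cardio Blast has no further overlaps.
Stretch 30 starts before Pilates Flow ends → Pilates Flow and Stretch 30 overlap.
Kettlebell Basics starts after Pilates Flow ends, so Pilates Flow has no further overlaps.
Kettlebell Basics starts after Stretch 30 ends, so Stretch 30 has no further overlaps.
Barre Bootcamp starts after Kettlebell Basics ends, so Kettlebell Basics has no further overlaps.
Rowing Lab starts before Barre Bootcamp ends → Barre Bootcamp and Rowing Lab overlap.
Cardio Intro starts before Barre Bootcamp ends → Barre Bootcamp and Cardio Intro overlap.
Cardio Intro starts before Rowing Lab ends → Rowing Lab and Cardio Intro overlap.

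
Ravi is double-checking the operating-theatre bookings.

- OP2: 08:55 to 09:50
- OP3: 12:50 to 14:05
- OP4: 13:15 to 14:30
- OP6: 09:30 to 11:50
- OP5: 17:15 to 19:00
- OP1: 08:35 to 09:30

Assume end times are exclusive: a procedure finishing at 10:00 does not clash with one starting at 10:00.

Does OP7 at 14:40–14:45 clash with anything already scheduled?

No — it doesn't clash with anything

OP1: ends 09:30 at or before OP7 starts 14:40 → clear.
OP2: ends 09:50 at or before OP7 starts 14:40 → clear.
OP6: ends 11:50 at or before OP7 starts 14:40 → clear.
OP3: ends 14:05 at or before OP7 starts 14:40 → clear.
OP4: ends 14:30 at or before OP7 starts 14:40 → clear.
OP5: starts 17:15 at or after OP7 ends 14:45 → clear.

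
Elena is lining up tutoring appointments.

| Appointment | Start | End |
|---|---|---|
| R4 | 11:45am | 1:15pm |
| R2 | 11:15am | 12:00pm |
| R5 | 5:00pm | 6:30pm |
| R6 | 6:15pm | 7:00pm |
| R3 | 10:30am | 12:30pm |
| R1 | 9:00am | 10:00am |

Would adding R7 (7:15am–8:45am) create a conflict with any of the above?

No — it doesn't clash with anything

R1: starts 9:00am at or after R7 ends 8:45am → clear.
R3: starts 10:30am at or after R7 ends 8:45am → clear.
R2: starts 11:15am at or after R7 ends 8:45am → clear.
R4: starts 11:45am at or after R7 ends 8:45am → clear.
R5: starts 5:00pm at or after R7 ends 8:45am → clear.
R6: starts 6:15pm at or after R7 ends 8:45am → clear.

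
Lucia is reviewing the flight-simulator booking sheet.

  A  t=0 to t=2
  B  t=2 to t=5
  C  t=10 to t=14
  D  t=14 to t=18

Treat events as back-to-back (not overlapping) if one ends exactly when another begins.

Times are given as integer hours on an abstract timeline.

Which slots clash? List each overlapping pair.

no conflicts

Check each pair: they overlap iff neither finishes before the other starts.
Sorted by start: A, B, C, D.
B starts exactly when A ends (back-to-back, no overlap), so A has no further overlaps.
C starts after B ends, so B has no further overlaps.
D starts exactly when C ends (back-to-back, no overlap).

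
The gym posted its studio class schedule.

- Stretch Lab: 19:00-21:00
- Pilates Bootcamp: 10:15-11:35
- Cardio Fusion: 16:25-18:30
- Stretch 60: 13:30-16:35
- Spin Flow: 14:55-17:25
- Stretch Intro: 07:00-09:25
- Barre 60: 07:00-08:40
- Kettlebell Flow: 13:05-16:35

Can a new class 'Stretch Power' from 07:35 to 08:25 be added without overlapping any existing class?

Barre 60: starts 07:00 before Stretch Power ends 08:25, and ends 08:40 after Stretch Power starts 07:35 → overlap.
Stretch Intro: starts 07:00 before Stretch Power ends 08:25, and ends 09:25 after Stretch Power starts 07:35 → overlap.
Pilates Bootcamp: starts 10:15 at or after Stretch Power ends 08:25 → clear.
Kettlebell Flow: starts 13:05 at or after Stretch Power ends 08:25 → clear.
Stretch 60: starts 13:30 at or after Stretch Power ends 08:25 → clear.
Spin Flow: starts 14:55 at or after Stretch Power ends 08:25 → clear.
Cardio Fusion: starts 16:25 at or after Stretch Power ends 08:25 → clear.
Stretch Lab: starts 19:00 at or after Stretch Power ends 08:25 → clear.
Stretch Power overlaps Barre 60, Stretch Intro.

No — it overlaps Barre 60, Stretch Intro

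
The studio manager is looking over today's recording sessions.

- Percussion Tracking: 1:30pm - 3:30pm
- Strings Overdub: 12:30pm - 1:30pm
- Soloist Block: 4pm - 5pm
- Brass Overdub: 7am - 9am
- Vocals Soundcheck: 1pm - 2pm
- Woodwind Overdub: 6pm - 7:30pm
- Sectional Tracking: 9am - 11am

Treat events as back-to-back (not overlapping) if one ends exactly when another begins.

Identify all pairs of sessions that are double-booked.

Sorted by start: Brass Overdub, Sectional Tracking, Strings Overdub, Vocals Soundcheck, Percussion Tracking, Soloist Block, Woodwind Overdub.
Sectional Tracking starts exactly when Brass Overdub ends (back-to-back, no overlap) — done with Brass Overdub.
Strings Overdub starts after Sectional Tracking ends — done with Sectional Tracking.
Vocals Soundcheck starts before Strings Overdub ends → Strings Overdub and Vocals Soundcheck overlap.
Percussion Tracking starts exactly when Strings Overdub ends (back-to-back, no overlap) — done with Strings Overdub.
Percussion Tracking starts before Vocals Soundcheck ends → Vocals Soundcheck and Percussion Tracking overlap.
Soloist Block starts after Vocals Soundcheck ends — done with Vocals Soundcheck.
Soloist Block starts after Percussion Tracking ends — done with Percussion Tracking.
Woodwind Overdub starts after Soloist Block ends.

Percussion Tracking & Vocals Soundcheck, Strings Overdub & Vocals Soundcheck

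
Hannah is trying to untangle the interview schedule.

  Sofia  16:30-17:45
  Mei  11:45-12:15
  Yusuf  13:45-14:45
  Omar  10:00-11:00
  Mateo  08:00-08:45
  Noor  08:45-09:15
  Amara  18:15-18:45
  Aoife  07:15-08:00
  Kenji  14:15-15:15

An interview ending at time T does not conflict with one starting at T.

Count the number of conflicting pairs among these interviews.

Sorted by start: Aoife, Mateo, Noor, Omar, Mei, Yusuf, Kenji, Sofia, Amara.
Mateo starts exactly when Aoife ends (back-to-back, no overlap), so Aoife has no further overlaps.
Noor starts exactly when Mateo ends (back-to-back, no overlap), so Mateo has no further overlaps.
Omar starts after Noor ends, so Noor has no further overlaps.
Mei starts after Omar ends, so Omar has no further overlaps.
Yusuf starts after Mei ends, so Mei has no further overlaps.
Kenji starts before Yusuf ends → Yusuf and Kenji overlap.
Sofia starts after Yusuf ends, so Yusuf has no further overlaps.
Sofia starts after Kenji ends, so Kenji has no further overlaps.
Amara starts after Sofia ends.
Overlapping pairs: Kenji & Yusuf — 1 in total.

1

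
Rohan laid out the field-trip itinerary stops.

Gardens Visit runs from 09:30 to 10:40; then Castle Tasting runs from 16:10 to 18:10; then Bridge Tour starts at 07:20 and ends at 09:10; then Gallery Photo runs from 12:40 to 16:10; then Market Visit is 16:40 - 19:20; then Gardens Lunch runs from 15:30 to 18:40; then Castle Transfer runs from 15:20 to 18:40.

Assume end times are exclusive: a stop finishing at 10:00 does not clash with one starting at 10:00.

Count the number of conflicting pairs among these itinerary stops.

Sorted by start: Bridge Tour, Gardens Visit, Gallery Photo, Castle Transfer, Gardens Lunch, Castle Tasting, Market Visit.
Gardens Visit starts after Bridge Tour ends; Bridge Tour is clear from here.
Gallery Photo starts after Gardens Visit ends; Gardens Visit is clear from here.
Castle Transfer starts before Gallery Photo ends → Gallery Photo and Castle Transfer overlap.
Gardens Lunch starts before Gallery Photo ends → Gallery Photo and Gardens Lunch overlap.
Castle Tasting starts exactly when Gallery Photo ends (back-to-back, no overlap); Gallery Photo is clear from here.
Gardens Lunch starts before Castle Transfer ends → Castle Transfer and Gardens Lunch overlap.
Castle Tasting starts before Castle Transfer ends → Castle Transfer and Castle Tasting overlap.
Market Visit starts before Castle Transfer ends → Castle Transfer and Market Visit overlap.
Castle Tasting starts before Gardens Lunch ends → Gardens Lunch and Castle Tasting overlap.
Market Visit starts before Gardens Lunch ends → Gardens Lunch and Market Visit overlap.
Market Visit starts before Castle Tasting ends → Castle Tasting and Market Visit overlap.
Overlapping pairs: Castle Tasting & Castle Transfer, Castle Tasting & Gardens Lunch, Castle Tasting & Market Visit, Castle Transfer & Gallery Photo, Castle Transfer & Gardens Lunch, Castle Transfer & Market Visit, Gallery Photo & Gardens Lunch, Gardens Lunch & Market Visit — 8 in total.

8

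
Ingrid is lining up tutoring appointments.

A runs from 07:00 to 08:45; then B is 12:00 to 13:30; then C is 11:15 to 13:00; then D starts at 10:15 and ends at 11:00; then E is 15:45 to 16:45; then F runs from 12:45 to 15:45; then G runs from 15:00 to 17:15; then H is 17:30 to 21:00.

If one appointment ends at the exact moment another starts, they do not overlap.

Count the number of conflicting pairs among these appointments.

5

Two intervals overlap when each starts before the other ends.
Sorted by start: A, D, C, B, F, G, E, H.
D starts after A ends — done with A.
C starts after D ends — done with D.
B starts before C ends → C and B overlap.
F starts before C ends → C and F overlap.
G starts after C ends — done with C.
F starts before B ends → B and F overlap.
G starts after B ends — done with B.
G starts before F ends → F and G overlap.
E starts exactly when F ends (back-to-back, no overlap) — done with F.
E starts before G ends → G and E overlap.
H starts after G ends.
H starts after E ends.
Overlapping pairs: B & C, B & F, C & F, E & G, F & G — 5 in total.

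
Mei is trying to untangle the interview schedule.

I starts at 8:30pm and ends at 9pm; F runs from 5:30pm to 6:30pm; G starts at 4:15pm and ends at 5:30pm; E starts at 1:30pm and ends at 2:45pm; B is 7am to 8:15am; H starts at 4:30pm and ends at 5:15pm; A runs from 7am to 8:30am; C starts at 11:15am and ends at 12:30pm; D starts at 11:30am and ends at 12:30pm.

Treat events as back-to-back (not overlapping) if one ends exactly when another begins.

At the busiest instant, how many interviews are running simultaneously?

2

Walk through starts and ends in time order (an end at T is processed before a start at T):
7am start A → 1
7am start B → 2
8:15am end B → 1
8:30am end A → 0
11:15am start C → 1
11:30am start D → 2
12:30pm end C → 1
12:30pm end D → 0
1:30pm start E → 1
2:45pm end E → 0
4:15pm start G → 1
4:30pm start H → 2
5:15pm end H → 1
5:30pm end G → 0
5:30pm start F → 1
6:30pm end F → 0
8:30pm start I → 1
9pm end I → 0
Peak is 2, at 7am (A, B).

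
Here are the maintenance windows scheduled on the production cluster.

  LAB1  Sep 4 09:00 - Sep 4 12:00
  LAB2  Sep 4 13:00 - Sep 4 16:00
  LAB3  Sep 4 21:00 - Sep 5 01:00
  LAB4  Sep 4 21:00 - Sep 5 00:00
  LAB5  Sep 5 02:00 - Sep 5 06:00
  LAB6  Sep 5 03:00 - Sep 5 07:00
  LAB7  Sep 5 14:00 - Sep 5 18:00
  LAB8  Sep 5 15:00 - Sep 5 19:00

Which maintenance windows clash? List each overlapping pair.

Sorted by start: LAB1, LAB2, LAB3, LAB4, LAB5, LAB6, LAB7, LAB8.
LAB2 starts after LAB1 ends; LAB1 is clear from here.
LAB3 starts after LAB2 ends; LAB2 is clear from here.
LAB4 starts before LAB3 ends → LAB3 and LAB4 overlap.
LAB5 starts after LAB3 ends; LAB3 is clear from here.
LAB5 starts after LAB4 ends; LAB4 is clear from here.
LAB6 starts before LAB5 ends → LAB5 and LAB6 overlap.
LAB7 starts after LAB5 ends; LAB5 is clear from here.
LAB7 starts after LAB6 ends; LAB6 is clear from here.
LAB8 starts before LAB7 ends → LAB7 and LAB8 overlap.

LAB3 & LAB4, LAB5 & LAB6, LAB7 & LAB8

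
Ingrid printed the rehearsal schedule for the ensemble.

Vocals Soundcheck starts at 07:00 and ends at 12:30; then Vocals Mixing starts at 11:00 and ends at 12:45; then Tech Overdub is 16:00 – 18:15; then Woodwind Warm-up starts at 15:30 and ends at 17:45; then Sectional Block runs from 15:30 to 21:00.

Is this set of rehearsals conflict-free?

No

Sorted by start: Vocals Soundcheck, Vocals Mixing, Woodwind Warm-up, Sectional Block, Tech Overdub.
Vocals Mixing starts before Vocals Soundcheck ends → Vocals Soundcheck and Vocals Mixing overlap.
That's a conflict, so the schedule is not conflict-free.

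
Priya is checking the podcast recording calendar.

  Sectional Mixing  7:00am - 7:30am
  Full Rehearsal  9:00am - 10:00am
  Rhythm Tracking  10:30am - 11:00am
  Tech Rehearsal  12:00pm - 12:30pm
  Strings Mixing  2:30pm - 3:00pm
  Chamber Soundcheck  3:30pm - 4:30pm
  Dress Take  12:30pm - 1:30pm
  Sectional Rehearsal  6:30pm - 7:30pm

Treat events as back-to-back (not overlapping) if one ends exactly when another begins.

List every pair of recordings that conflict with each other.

Check each pair: they overlap iff neither finishes before the other starts.
Sorted by start: Sectional Mixing, Full Rehearsal, Rhythm Tracking, Tech Rehearsal, Dress Take, Strings Mixing, Chamber Soundcheck, Sectional Rehearsal.
Full Rehearsal starts after Sectional Mixing ends; Sectional Mixing is clear from here.
Rhythm Tracking starts after Full Rehearsal ends; Full Rehearsal is clear from here.
Tech Rehearsal starts after Rhythm Tracking ends; Rhythm Tracking is clear from here.
Dress Take starts exactly when Tech Rehearsal ends (back-to-back, no overlap); Tech Rehearsal is clear from here.
Strings Mixing starts after Dress Take ends; Dress Take is clear from here.
Chamber Soundcheck starts after Strings Mixing ends; Strings Mixing is clear from here.
Sectional Rehearsal starts after Chamber Soundcheck ends.

none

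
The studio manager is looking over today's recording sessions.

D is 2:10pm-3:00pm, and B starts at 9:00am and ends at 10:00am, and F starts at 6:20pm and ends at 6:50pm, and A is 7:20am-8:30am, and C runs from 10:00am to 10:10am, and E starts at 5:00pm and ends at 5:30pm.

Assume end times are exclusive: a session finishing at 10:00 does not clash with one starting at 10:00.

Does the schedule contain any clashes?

Check each pair: they overlap iff neither finishes before the other starts.
Sorted by start: A, B, C, D, E, F.
B starts after A ends, so A has no further overlaps.
C starts exactly when B ends (back-to-back, no overlap), so B has no further overlaps.
D starts after C ends, so C has no further overlaps.
E starts after D ends, so D has no further overlaps.
F starts after E ends.
Every pair is clear; the schedule has no overlaps.

No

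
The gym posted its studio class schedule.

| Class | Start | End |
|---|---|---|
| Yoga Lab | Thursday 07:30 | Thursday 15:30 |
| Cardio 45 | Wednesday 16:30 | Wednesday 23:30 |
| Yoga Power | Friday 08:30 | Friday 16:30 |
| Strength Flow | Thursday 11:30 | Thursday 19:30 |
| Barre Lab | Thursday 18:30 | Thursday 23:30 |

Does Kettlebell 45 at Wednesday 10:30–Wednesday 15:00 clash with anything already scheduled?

Cardio 45: starts Wednesday 16:30 at or after Kettlebell 45 ends Wednesday 15:00 → clear.
Yoga Lab: starts Thursday 07:30 at or after Kettlebell 45 ends Wednesday 15:00 → clear.
Strength Flow: starts Thursday 11:30 at or after Kettlebell 45 ends Wednesday 15:00 → clear.
Barre Lab: starts Thursday 18:30 at or after Kettlebell 45 ends Wednesday 15:00 → clear.
Yoga Power: starts Friday 08:30 at or after Kettlebell 45 ends Wednesday 15:00 → clear.

No — it doesn't clash with anything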